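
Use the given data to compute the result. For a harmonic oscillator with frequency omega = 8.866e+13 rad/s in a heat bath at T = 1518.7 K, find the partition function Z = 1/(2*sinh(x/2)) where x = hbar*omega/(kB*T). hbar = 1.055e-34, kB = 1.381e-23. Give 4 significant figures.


Step 1: Compute x = hbar*omega/(kB*T) = 1.055e-34*8.866e+13/(1.381e-23*1518.7) = 0.446
Step 2: x/2 = 0.223
Step 3: sinh(x/2) = 0.2248
Step 4: Z = 1/(2*0.2248) = 2.224

2.224


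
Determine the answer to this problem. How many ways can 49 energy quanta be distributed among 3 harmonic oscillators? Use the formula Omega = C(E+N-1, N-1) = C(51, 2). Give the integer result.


Step 1: Use binomial coefficient C(51, 2)
Step 2: Numerator = 51! / 49!
Step 3: Denominator = 2!
Step 4: Omega = 1275

1275


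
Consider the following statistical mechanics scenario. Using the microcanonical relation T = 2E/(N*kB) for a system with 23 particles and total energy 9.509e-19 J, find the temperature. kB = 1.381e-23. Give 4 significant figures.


Step 1: Numerator = 2*E = 2*9.509e-19 = 1.902e-18 J
Step 2: Denominator = N*kB = 23*1.381e-23 = 3.176e-22
Step 3: T = 1.902e-18 / 3.176e-22 = 5987 K

5987


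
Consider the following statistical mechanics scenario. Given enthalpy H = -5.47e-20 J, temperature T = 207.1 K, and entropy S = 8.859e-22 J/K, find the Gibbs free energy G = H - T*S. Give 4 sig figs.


Step 1: T*S = 207.1 * 8.859e-22 = 1.835e-19 J
Step 2: G = H - T*S = -5.47e-20 - 1.835e-19
Step 3: G = -2.382e-19 J

-2.382e-19


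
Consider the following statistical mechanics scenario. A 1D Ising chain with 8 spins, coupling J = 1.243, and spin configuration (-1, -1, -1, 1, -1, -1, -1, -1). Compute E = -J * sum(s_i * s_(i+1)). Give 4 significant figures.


Step 1: Nearest-neighbor products: 1, 1, -1, -1, 1, 1, 1
Step 2: Sum of products = 3
Step 3: E = -1.243 * 3 = -3.729

-3.729


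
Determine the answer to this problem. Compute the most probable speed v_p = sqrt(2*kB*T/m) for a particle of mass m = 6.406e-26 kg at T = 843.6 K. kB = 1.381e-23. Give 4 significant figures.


Step 1: Numerator = 2*kB*T = 2*1.381e-23*843.6 = 2.33e-20
Step 2: Ratio = 2.33e-20 / 6.406e-26 = 3.637e+05
Step 3: v_p = sqrt(3.637e+05) = 603.1 m/s

603.1


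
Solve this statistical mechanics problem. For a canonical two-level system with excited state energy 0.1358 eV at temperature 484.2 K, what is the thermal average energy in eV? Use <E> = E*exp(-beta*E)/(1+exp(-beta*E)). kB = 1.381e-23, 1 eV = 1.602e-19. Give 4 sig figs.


Step 1: beta*E = 0.1358*1.602e-19/(1.381e-23*484.2) = 3.253
Step 2: exp(-beta*E) = 0.03864
Step 3: <E> = 0.1358*0.03864/(1+0.03864) = 0.005052 eV

0.005052


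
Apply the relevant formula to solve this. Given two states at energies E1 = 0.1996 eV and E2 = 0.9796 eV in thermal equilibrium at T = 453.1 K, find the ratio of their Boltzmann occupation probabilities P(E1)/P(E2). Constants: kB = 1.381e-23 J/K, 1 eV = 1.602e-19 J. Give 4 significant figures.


Step 1: Compute energy difference dE = E1 - E2 = 0.1996 - 0.9796 = -0.78 eV
Step 2: Convert to Joules: dE_J = -0.78 * 1.602e-19 = -1.25e-19 J
Step 3: Compute exponent = -dE_J / (kB * T) = -(-1.25e-19) / (1.381e-23 * 453.1) = 19.97
Step 4: P(E1)/P(E2) = exp(19.97) = 4.706e+08

4.706e+08


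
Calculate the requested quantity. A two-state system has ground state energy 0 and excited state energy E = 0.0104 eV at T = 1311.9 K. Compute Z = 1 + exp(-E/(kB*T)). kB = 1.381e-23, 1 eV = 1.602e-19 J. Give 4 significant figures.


Step 1: Compute beta*E = E*eV/(kB*T) = 0.0104*1.602e-19/(1.381e-23*1311.9) = 0.09196
Step 2: exp(-beta*E) = exp(-0.09196) = 0.9121
Step 3: Z = 1 + 0.9121 = 1.912

1.912


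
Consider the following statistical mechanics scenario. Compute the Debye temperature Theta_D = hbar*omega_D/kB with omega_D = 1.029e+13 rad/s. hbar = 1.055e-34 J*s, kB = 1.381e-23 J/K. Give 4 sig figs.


Step 1: hbar*omega_D = 1.055e-34 * 1.029e+13 = 1.086e-21 J
Step 2: Theta_D = 1.086e-21 / 1.381e-23
Step 3: Theta_D = 78.61 K

78.61


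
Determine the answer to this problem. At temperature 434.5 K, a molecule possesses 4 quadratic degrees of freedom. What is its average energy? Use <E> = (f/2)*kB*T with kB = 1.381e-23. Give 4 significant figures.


Step 1: f/2 = 4/2 = 2
Step 2: kB*T = 1.381e-23 * 434.5 = 6e-21
Step 3: <E> = 2 * 6e-21 = 1.2e-20 J

1.2e-20


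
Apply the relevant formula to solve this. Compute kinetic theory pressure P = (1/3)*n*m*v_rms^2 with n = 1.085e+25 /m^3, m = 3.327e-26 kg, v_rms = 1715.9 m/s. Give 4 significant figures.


Step 1: v_rms^2 = 1715.9^2 = 2.944e+06
Step 2: n*m = 1.085e+25*3.327e-26 = 0.361
Step 3: P = (1/3)*0.361*2.944e+06 = 3.543e+05 Pa

3.543e+05


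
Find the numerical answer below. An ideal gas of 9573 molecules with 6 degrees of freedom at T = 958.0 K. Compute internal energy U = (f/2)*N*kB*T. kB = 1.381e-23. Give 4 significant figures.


Step 1: f/2 = 6/2 = 3.0
Step 2: N*kB*T = 9573*1.381e-23*958.0 = 1.267e-16
Step 3: U = 3.0 * 1.267e-16 = 3.8e-16 J

3.8e-16


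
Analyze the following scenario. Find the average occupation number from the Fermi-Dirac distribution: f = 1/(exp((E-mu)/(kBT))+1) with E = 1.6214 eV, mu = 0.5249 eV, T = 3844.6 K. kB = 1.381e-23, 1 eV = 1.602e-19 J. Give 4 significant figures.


Step 1: (E - mu) = 1.6214 - 0.5249 = 1.096 eV
Step 2: Convert: (E-mu)*eV = 1.757e-19 J
Step 3: x = (E-mu)*eV/(kB*T) = 3.308
Step 4: f = 1/(exp(3.308)+1) = 0.03528

0.03528


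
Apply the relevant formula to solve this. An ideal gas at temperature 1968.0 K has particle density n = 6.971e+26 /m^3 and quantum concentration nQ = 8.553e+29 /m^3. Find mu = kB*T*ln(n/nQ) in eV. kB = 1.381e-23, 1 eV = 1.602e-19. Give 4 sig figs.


Step 1: n/nQ = 6.971e+26/8.553e+29 = 0.000815
Step 2: ln(n/nQ) = -7.112
Step 3: mu = kB*T*ln(n/nQ) = 2.718e-20*-7.112 = -1.933e-19 J
Step 4: Convert to eV: -1.933e-19/1.602e-19 = -1.207 eV

-1.207


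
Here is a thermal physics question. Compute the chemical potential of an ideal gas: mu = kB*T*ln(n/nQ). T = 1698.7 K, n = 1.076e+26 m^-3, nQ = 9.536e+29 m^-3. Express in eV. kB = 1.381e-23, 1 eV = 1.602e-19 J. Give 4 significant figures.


Step 1: n/nQ = 1.076e+26/9.536e+29 = 0.0001128
Step 2: ln(n/nQ) = -9.09
Step 3: mu = kB*T*ln(n/nQ) = 2.346e-20*-9.09 = -2.132e-19 J
Step 4: Convert to eV: -2.132e-19/1.602e-19 = -1.331 eV

-1.331


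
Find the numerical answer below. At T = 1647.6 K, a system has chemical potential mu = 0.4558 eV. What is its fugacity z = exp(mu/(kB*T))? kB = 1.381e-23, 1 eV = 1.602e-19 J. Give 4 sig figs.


Step 1: Convert mu to Joules: 0.4558*1.602e-19 = 7.302e-20 J
Step 2: kB*T = 1.381e-23*1647.6 = 2.275e-20 J
Step 3: mu/(kB*T) = 3.209
Step 4: z = exp(3.209) = 24.76

24.76


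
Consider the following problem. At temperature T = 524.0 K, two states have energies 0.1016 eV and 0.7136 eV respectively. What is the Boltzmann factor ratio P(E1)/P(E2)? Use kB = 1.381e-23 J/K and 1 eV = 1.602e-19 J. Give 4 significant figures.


Step 1: Compute energy difference dE = E1 - E2 = 0.1016 - 0.7136 = -0.612 eV
Step 2: Convert to Joules: dE_J = -0.612 * 1.602e-19 = -9.804e-20 J
Step 3: Compute exponent = -dE_J / (kB * T) = -(-9.804e-20) / (1.381e-23 * 524.0) = 13.55
Step 4: P(E1)/P(E2) = exp(13.55) = 7.656e+05

7.656e+05


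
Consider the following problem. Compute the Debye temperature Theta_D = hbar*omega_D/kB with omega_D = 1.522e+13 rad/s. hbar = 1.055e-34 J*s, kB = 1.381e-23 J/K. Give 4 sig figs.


Step 1: hbar*omega_D = 1.055e-34 * 1.522e+13 = 1.606e-21 J
Step 2: Theta_D = 1.606e-21 / 1.381e-23
Step 3: Theta_D = 116.3 K

116.3


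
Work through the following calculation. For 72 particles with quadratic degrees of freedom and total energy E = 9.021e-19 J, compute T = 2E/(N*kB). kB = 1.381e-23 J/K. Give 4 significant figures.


Step 1: Numerator = 2*E = 2*9.021e-19 = 1.804e-18 J
Step 2: Denominator = N*kB = 72*1.381e-23 = 9.943e-22
Step 3: T = 1.804e-18 / 9.943e-22 = 1815 K

1815


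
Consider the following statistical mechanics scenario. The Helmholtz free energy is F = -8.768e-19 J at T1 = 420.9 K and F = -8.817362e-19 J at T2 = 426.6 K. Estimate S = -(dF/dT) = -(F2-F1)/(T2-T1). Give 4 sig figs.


Step 1: dF = F2 - F1 = -8.817362e-19 - (-8.768e-19) = -4.9362e-21 J
Step 2: dT = T2 - T1 = 426.6 - 420.9 = 5.7 K
Step 3: S = -dF/dT = -(-4.9362e-21)/5.7 = 8.66e-22 J/K

8.66e-22


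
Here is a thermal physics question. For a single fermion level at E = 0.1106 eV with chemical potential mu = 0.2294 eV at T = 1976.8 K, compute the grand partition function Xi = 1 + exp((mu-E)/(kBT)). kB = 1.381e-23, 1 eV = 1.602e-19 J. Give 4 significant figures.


Step 1: (mu - E) = 0.2294 - 0.1106 = 0.1188 eV
Step 2: x = (mu-E)*eV/(kB*T) = 0.1188*1.602e-19/(1.381e-23*1976.8) = 0.6971
Step 3: exp(x) = 2.008
Step 4: Xi = 1 + 2.008 = 3.008

3.008


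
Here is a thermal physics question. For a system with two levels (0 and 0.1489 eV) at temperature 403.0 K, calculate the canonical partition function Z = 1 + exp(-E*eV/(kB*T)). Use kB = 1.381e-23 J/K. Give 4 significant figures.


Step 1: Compute beta*E = E*eV/(kB*T) = 0.1489*1.602e-19/(1.381e-23*403.0) = 4.286
Step 2: exp(-beta*E) = exp(-4.286) = 0.01376
Step 3: Z = 1 + 0.01376 = 1.014

1.014


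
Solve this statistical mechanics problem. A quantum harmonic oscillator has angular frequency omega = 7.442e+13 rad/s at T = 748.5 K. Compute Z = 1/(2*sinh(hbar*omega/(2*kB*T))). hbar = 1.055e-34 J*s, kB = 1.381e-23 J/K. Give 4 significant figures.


Step 1: Compute x = hbar*omega/(kB*T) = 1.055e-34*7.442e+13/(1.381e-23*748.5) = 0.7596
Step 2: x/2 = 0.3798
Step 3: sinh(x/2) = 0.389
Step 4: Z = 1/(2*0.389) = 1.285

1.285


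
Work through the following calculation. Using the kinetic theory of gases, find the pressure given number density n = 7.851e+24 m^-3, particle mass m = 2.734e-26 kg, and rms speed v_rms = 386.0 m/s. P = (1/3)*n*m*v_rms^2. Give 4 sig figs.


Step 1: v_rms^2 = 386.0^2 = 1.49e+05
Step 2: n*m = 7.851e+24*2.734e-26 = 0.2146
Step 3: P = (1/3)*0.2146*1.49e+05 = 1.066e+04 Pa

1.066e+04


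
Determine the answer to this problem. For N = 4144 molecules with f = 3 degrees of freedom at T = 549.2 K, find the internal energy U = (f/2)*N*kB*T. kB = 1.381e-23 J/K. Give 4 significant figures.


Step 1: f/2 = 3/2 = 1.5
Step 2: N*kB*T = 4144*1.381e-23*549.2 = 3.143e-17
Step 3: U = 1.5 * 3.143e-17 = 4.714e-17 J

4.714e-17


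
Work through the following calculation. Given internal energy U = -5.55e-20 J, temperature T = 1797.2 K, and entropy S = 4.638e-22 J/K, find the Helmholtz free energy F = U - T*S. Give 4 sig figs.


Step 1: T*S = 1797.2 * 4.638e-22 = 8.335e-19 J
Step 2: F = U - T*S = -5.55e-20 - 8.335e-19
Step 3: F = -8.89e-19 J

-8.89e-19


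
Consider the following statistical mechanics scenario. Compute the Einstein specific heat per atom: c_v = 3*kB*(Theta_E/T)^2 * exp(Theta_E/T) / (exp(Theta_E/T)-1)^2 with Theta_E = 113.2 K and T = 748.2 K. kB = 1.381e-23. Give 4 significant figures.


Step 1: x = Theta_E/T = 113.2/748.2 = 0.1513
Step 2: x^2 = 0.02289
Step 3: exp(x) = 1.163
Step 4: c_v = 3*1.381e-23*0.02289*1.163/(1.163-1)^2 = 4.135e-23

4.135e-23


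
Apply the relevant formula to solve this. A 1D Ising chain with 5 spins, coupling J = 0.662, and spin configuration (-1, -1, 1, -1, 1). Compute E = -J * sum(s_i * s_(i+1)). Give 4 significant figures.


Step 1: Nearest-neighbor products: 1, -1, -1, -1
Step 2: Sum of products = -2
Step 3: E = -0.662 * -2 = 1.324

1.324


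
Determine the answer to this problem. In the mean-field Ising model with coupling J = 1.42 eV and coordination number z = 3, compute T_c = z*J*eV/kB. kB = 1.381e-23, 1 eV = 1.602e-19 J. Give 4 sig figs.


Step 1: z*J = 3*1.42 = 4.26 eV
Step 2: Convert to Joules: 4.26*1.602e-19 = 6.825e-19 J
Step 3: T_c = 6.825e-19 / 1.381e-23 = 4.942e+04 K

4.942e+04


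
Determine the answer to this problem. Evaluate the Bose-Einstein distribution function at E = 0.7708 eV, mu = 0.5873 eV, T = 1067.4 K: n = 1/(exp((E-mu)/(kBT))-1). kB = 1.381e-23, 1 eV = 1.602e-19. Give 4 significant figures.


Step 1: (E - mu) = 0.1835 eV
Step 2: x = (E-mu)*eV/(kB*T) = 0.1835*1.602e-19/(1.381e-23*1067.4) = 1.994
Step 3: exp(x) = 7.347
Step 4: n = 1/(exp(x)-1) = 0.1576

0.1576


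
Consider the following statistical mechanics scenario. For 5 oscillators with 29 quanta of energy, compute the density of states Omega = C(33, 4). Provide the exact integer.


Step 1: Use binomial coefficient C(33, 4)
Step 2: Numerator = 33! / 29!
Step 3: Denominator = 4!
Step 4: Omega = 40920

40920


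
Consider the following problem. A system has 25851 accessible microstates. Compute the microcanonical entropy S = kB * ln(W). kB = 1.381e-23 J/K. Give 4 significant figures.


Step 1: ln(W) = ln(25851) = 10.16
Step 2: S = kB * ln(W) = 1.381e-23 * 10.16
Step 3: S = 1.403e-22 J/K

1.403e-22


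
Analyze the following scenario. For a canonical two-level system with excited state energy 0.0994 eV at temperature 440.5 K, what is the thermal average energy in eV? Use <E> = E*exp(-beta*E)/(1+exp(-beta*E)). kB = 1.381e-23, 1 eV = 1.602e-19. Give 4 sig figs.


Step 1: beta*E = 0.0994*1.602e-19/(1.381e-23*440.5) = 2.618
Step 2: exp(-beta*E) = 0.07298
Step 3: <E> = 0.0994*0.07298/(1+0.07298) = 0.00676 eV

0.00676


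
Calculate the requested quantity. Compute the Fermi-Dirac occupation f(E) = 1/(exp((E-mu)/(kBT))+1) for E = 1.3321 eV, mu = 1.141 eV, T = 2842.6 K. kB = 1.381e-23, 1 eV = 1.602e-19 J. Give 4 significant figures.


Step 1: (E - mu) = 1.3321 - 1.141 = 0.1911 eV
Step 2: Convert: (E-mu)*eV = 3.061e-20 J
Step 3: x = (E-mu)*eV/(kB*T) = 0.7799
Step 4: f = 1/(exp(0.7799)+1) = 0.3144

0.3144


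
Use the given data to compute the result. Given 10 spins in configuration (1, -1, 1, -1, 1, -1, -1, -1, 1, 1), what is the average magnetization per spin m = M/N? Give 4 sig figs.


Step 1: Count up spins (+1): 5, down spins (-1): 5
Step 2: Total magnetization M = 5 - 5 = 0
Step 3: m = M/N = 0/10 = 0

0


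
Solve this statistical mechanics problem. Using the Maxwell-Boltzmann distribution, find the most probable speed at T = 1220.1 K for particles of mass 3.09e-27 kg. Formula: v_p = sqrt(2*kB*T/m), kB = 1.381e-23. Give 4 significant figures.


Step 1: Numerator = 2*kB*T = 2*1.381e-23*1220.1 = 3.37e-20
Step 2: Ratio = 3.37e-20 / 3.09e-27 = 1.091e+07
Step 3: v_p = sqrt(1.091e+07) = 3302 m/s

3302


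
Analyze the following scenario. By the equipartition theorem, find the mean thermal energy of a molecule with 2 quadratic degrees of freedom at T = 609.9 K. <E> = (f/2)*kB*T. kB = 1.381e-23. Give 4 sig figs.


Step 1: f/2 = 2/2 = 1
Step 2: kB*T = 1.381e-23 * 609.9 = 8.423e-21
Step 3: <E> = 1 * 8.423e-21 = 8.423e-21 J

8.423e-21


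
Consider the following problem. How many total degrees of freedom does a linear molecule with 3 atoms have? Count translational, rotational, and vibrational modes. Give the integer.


Step 1: Translational DOF = 3
Step 2: Rotational DOF (linear) = 2
Step 3: Vibrational DOF = 3*3 - 5 = 4
Step 4: Total = 3 + 2 + 4 = 9

9


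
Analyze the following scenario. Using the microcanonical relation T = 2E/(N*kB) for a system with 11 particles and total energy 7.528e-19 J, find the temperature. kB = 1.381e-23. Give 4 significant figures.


Step 1: Numerator = 2*E = 2*7.528e-19 = 1.506e-18 J
Step 2: Denominator = N*kB = 11*1.381e-23 = 1.519e-22
Step 3: T = 1.506e-18 / 1.519e-22 = 9911 K

9911


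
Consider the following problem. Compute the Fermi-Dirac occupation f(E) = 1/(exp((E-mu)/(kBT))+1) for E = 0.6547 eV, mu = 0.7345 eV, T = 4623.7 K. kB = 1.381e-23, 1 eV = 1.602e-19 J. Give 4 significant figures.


Step 1: (E - mu) = 0.6547 - 0.7345 = -0.0798 eV
Step 2: Convert: (E-mu)*eV = -1.278e-20 J
Step 3: x = (E-mu)*eV/(kB*T) = -0.2002
Step 4: f = 1/(exp(-0.2002)+1) = 0.5499

0.5499


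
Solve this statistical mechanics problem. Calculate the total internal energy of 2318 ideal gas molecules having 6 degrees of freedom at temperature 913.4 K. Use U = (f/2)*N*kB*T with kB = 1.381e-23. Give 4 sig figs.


Step 1: f/2 = 6/2 = 3.0
Step 2: N*kB*T = 2318*1.381e-23*913.4 = 2.924e-17
Step 3: U = 3.0 * 2.924e-17 = 8.772e-17 J

8.772e-17


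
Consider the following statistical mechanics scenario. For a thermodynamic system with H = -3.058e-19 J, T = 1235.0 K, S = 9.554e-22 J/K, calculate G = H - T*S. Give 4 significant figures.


Step 1: T*S = 1235.0 * 9.554e-22 = 1.18e-18 J
Step 2: G = H - T*S = -3.058e-19 - 1.18e-18
Step 3: G = -1.486e-18 J

-1.486e-18


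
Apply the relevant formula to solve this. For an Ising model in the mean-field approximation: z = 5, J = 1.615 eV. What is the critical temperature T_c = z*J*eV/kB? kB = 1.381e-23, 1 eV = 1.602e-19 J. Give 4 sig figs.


Step 1: z*J = 5*1.615 = 8.075 eV
Step 2: Convert to Joules: 8.075*1.602e-19 = 1.294e-18 J
Step 3: T_c = 1.294e-18 / 1.381e-23 = 9.367e+04 K

9.367e+04


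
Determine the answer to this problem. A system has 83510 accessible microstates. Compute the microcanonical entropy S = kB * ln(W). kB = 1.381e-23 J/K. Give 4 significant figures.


Step 1: ln(W) = ln(83510) = 11.33
Step 2: S = kB * ln(W) = 1.381e-23 * 11.33
Step 3: S = 1.565e-22 J/K

1.565e-22


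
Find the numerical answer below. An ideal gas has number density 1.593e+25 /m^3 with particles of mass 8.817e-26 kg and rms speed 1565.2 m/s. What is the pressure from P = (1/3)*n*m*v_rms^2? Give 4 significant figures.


Step 1: v_rms^2 = 1565.2^2 = 2.45e+06
Step 2: n*m = 1.593e+25*8.817e-26 = 1.405
Step 3: P = (1/3)*1.405*2.45e+06 = 1.147e+06 Pa

1.147e+06


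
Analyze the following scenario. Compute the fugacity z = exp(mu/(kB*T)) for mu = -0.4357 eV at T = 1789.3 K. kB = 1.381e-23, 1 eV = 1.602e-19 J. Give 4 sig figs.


Step 1: Convert mu to Joules: -0.4357*1.602e-19 = -6.98e-20 J
Step 2: kB*T = 1.381e-23*1789.3 = 2.471e-20 J
Step 3: mu/(kB*T) = -2.825
Step 4: z = exp(-2.825) = 0.05933

0.05933


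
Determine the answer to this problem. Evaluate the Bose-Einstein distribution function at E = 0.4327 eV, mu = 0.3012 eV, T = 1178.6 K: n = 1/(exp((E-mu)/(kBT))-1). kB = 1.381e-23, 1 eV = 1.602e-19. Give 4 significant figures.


Step 1: (E - mu) = 0.1315 eV
Step 2: x = (E-mu)*eV/(kB*T) = 0.1315*1.602e-19/(1.381e-23*1178.6) = 1.294
Step 3: exp(x) = 3.648
Step 4: n = 1/(exp(x)-1) = 0.3776

0.3776


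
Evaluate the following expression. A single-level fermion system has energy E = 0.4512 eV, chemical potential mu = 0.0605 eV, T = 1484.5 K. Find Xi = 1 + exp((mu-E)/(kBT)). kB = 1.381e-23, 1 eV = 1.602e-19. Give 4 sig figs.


Step 1: (mu - E) = 0.0605 - 0.4512 = -0.3907 eV
Step 2: x = (mu-E)*eV/(kB*T) = -0.3907*1.602e-19/(1.381e-23*1484.5) = -3.053
Step 3: exp(x) = 0.04722
Step 4: Xi = 1 + 0.04722 = 1.047

1.047


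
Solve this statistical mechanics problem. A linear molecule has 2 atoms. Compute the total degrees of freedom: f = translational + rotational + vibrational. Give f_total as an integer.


Step 1: Translational DOF = 3
Step 2: Rotational DOF (linear) = 2
Step 3: Vibrational DOF = 3*2 - 5 = 1
Step 4: Total = 3 + 2 + 1 = 6

6


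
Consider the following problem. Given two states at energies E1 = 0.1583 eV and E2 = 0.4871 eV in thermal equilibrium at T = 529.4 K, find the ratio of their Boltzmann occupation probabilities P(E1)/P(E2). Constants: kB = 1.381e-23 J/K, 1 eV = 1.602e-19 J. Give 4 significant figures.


Step 1: Compute energy difference dE = E1 - E2 = 0.1583 - 0.4871 = -0.3288 eV
Step 2: Convert to Joules: dE_J = -0.3288 * 1.602e-19 = -5.267e-20 J
Step 3: Compute exponent = -dE_J / (kB * T) = -(-5.267e-20) / (1.381e-23 * 529.4) = 7.205
Step 4: P(E1)/P(E2) = exp(7.205) = 1346

1346


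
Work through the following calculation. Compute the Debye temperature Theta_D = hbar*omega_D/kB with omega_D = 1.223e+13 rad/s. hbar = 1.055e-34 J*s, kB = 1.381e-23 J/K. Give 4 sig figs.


Step 1: hbar*omega_D = 1.055e-34 * 1.223e+13 = 1.29e-21 J
Step 2: Theta_D = 1.29e-21 / 1.381e-23
Step 3: Theta_D = 93.43 K

93.43


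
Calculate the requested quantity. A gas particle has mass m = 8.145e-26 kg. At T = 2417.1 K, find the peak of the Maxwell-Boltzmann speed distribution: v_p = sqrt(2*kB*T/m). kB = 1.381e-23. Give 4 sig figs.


Step 1: Numerator = 2*kB*T = 2*1.381e-23*2417.1 = 6.676e-20
Step 2: Ratio = 6.676e-20 / 8.145e-26 = 8.196e+05
Step 3: v_p = sqrt(8.196e+05) = 905.3 m/s

905.3


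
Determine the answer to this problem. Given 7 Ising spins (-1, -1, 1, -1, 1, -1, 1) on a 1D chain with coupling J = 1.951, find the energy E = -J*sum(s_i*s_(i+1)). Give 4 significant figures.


Step 1: Nearest-neighbor products: 1, -1, -1, -1, -1, -1
Step 2: Sum of products = -4
Step 3: E = -1.951 * -4 = 7.804

7.804


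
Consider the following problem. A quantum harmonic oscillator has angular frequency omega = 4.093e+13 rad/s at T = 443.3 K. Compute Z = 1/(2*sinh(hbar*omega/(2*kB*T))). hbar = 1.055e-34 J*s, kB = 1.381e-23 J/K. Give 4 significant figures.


Step 1: Compute x = hbar*omega/(kB*T) = 1.055e-34*4.093e+13/(1.381e-23*443.3) = 0.7053
Step 2: x/2 = 0.3527
Step 3: sinh(x/2) = 0.36
Step 4: Z = 1/(2*0.36) = 1.389

1.389


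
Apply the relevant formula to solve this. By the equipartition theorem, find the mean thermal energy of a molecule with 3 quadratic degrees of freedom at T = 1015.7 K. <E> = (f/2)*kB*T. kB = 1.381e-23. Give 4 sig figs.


Step 1: f/2 = 3/2 = 1.5
Step 2: kB*T = 1.381e-23 * 1015.7 = 1.403e-20
Step 3: <E> = 1.5 * 1.403e-20 = 2.104e-20 J

2.104e-20


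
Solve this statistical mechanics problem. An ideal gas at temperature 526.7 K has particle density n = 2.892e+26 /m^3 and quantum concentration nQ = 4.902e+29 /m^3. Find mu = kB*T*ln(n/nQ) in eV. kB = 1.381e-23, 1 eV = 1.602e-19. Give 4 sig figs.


Step 1: n/nQ = 2.892e+26/4.902e+29 = 0.00059
Step 2: ln(n/nQ) = -7.435
Step 3: mu = kB*T*ln(n/nQ) = 7.274e-21*-7.435 = -5.408e-20 J
Step 4: Convert to eV: -5.408e-20/1.602e-19 = -0.3376 eV

-0.3376


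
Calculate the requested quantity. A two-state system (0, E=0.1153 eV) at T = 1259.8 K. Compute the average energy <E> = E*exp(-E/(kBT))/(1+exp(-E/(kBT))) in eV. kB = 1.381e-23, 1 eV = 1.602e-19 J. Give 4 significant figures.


Step 1: beta*E = 0.1153*1.602e-19/(1.381e-23*1259.8) = 1.062
Step 2: exp(-beta*E) = 0.3459
Step 3: <E> = 0.1153*0.3459/(1+0.3459) = 0.02963 eV

0.02963


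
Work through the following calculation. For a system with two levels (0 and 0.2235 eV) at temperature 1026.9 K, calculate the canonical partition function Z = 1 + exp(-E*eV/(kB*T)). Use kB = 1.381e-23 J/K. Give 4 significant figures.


Step 1: Compute beta*E = E*eV/(kB*T) = 0.2235*1.602e-19/(1.381e-23*1026.9) = 2.525
Step 2: exp(-beta*E) = exp(-2.525) = 0.08008
Step 3: Z = 1 + 0.08008 = 1.08

1.08


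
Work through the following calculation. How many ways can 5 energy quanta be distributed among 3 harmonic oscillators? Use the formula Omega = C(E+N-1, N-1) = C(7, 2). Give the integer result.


Step 1: Use binomial coefficient C(7, 2)
Step 2: Numerator = 7! / 5!
Step 3: Denominator = 2!
Step 4: Omega = 21

21


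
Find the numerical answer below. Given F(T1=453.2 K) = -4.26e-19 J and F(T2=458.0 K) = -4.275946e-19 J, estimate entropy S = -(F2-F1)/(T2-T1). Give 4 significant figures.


Step 1: dF = F2 - F1 = -4.275946e-19 - (-4.26e-19) = -1.5946e-21 J
Step 2: dT = T2 - T1 = 458.0 - 453.2 = 4.8 K
Step 3: S = -dF/dT = -(-1.5946e-21)/4.8 = 3.322e-22 J/K

3.322e-22


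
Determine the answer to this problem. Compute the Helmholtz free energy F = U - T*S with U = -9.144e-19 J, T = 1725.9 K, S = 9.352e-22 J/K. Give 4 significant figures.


Step 1: T*S = 1725.9 * 9.352e-22 = 1.614e-18 J
Step 2: F = U - T*S = -9.144e-19 - 1.614e-18
Step 3: F = -2.528e-18 J

-2.528e-18


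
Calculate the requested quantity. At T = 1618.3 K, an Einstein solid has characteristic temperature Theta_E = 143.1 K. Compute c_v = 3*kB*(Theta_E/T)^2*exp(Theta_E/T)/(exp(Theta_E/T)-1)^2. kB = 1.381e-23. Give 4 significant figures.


Step 1: x = Theta_E/T = 143.1/1618.3 = 0.08843
Step 2: x^2 = 0.007819
Step 3: exp(x) = 1.092
Step 4: c_v = 3*1.381e-23*0.007819*1.092/(1.092-1)^2 = 4.14e-23

4.14e-23


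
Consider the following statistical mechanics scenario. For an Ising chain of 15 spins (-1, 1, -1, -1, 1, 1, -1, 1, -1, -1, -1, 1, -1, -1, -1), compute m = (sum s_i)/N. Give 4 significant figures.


Step 1: Count up spins (+1): 5, down spins (-1): 10
Step 2: Total magnetization M = 5 - 10 = -5
Step 3: m = M/N = -5/15 = -0.3333

-0.3333


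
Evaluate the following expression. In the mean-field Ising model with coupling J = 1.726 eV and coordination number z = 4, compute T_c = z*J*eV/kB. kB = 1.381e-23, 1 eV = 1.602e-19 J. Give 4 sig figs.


Step 1: z*J = 4*1.726 = 6.904 eV
Step 2: Convert to Joules: 6.904*1.602e-19 = 1.106e-18 J
Step 3: T_c = 1.106e-18 / 1.381e-23 = 8.009e+04 K

8.009e+04


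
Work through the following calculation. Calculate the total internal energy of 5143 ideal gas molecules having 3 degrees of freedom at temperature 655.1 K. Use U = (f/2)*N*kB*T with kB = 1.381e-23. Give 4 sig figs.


Step 1: f/2 = 3/2 = 1.5
Step 2: N*kB*T = 5143*1.381e-23*655.1 = 4.653e-17
Step 3: U = 1.5 * 4.653e-17 = 6.979e-17 J

6.979e-17


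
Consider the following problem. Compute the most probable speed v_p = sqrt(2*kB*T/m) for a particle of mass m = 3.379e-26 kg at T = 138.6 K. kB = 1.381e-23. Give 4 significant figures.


Step 1: Numerator = 2*kB*T = 2*1.381e-23*138.6 = 3.828e-21
Step 2: Ratio = 3.828e-21 / 3.379e-26 = 1.133e+05
Step 3: v_p = sqrt(1.133e+05) = 336.6 m/s

336.6


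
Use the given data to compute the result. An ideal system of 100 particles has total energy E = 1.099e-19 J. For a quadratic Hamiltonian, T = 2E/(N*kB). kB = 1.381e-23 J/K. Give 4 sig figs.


Step 1: Numerator = 2*E = 2*1.099e-19 = 2.198e-19 J
Step 2: Denominator = N*kB = 100*1.381e-23 = 1.381e-21
Step 3: T = 2.198e-19 / 1.381e-21 = 159.2 K

159.2


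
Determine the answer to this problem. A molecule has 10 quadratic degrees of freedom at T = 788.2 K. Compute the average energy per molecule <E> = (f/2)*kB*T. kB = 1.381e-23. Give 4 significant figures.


Step 1: f/2 = 10/2 = 5
Step 2: kB*T = 1.381e-23 * 788.2 = 1.089e-20
Step 3: <E> = 5 * 1.089e-20 = 5.443e-20 J

5.443e-20


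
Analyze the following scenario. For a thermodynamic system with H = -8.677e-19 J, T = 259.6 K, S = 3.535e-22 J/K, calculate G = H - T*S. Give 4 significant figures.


Step 1: T*S = 259.6 * 3.535e-22 = 9.177e-20 J
Step 2: G = H - T*S = -8.677e-19 - 9.177e-20
Step 3: G = -9.595e-19 J

-9.595e-19


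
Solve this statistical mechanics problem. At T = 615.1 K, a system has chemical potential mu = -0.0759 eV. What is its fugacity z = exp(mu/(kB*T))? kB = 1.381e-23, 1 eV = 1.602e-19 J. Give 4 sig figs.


Step 1: Convert mu to Joules: -0.0759*1.602e-19 = -1.216e-20 J
Step 2: kB*T = 1.381e-23*615.1 = 8.495e-21 J
Step 3: mu/(kB*T) = -1.431
Step 4: z = exp(-1.431) = 0.239

0.239


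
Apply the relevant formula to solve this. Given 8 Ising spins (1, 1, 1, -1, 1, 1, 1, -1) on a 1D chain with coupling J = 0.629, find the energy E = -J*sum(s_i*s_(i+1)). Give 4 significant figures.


Step 1: Nearest-neighbor products: 1, 1, -1, -1, 1, 1, -1
Step 2: Sum of products = 1
Step 3: E = -0.629 * 1 = -0.629

-0.629


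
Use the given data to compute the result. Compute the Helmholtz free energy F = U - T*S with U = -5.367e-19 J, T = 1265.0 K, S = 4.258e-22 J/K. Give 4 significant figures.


Step 1: T*S = 1265.0 * 4.258e-22 = 5.386e-19 J
Step 2: F = U - T*S = -5.367e-19 - 5.386e-19
Step 3: F = -1.075e-18 J

-1.075e-18


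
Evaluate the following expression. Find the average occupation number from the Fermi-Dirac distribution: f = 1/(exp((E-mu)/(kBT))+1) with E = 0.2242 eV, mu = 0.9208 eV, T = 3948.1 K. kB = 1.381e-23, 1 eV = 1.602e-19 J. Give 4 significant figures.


Step 1: (E - mu) = 0.2242 - 0.9208 = -0.6966 eV
Step 2: Convert: (E-mu)*eV = -1.116e-19 J
Step 3: x = (E-mu)*eV/(kB*T) = -2.047
Step 4: f = 1/(exp(-2.047)+1) = 0.8856

0.8856


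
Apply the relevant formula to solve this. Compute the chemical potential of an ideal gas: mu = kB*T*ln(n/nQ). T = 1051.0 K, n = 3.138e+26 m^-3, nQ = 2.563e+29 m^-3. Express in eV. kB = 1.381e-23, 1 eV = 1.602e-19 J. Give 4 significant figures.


Step 1: n/nQ = 3.138e+26/2.563e+29 = 0.001224
Step 2: ln(n/nQ) = -6.705
Step 3: mu = kB*T*ln(n/nQ) = 1.451e-20*-6.705 = -9.732e-20 J
Step 4: Convert to eV: -9.732e-20/1.602e-19 = -0.6075 eV

-0.6075


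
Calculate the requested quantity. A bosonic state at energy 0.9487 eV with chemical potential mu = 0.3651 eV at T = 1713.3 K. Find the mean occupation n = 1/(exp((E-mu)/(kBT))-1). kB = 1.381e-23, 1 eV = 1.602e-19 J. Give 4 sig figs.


Step 1: (E - mu) = 0.5836 eV
Step 2: x = (E-mu)*eV/(kB*T) = 0.5836*1.602e-19/(1.381e-23*1713.3) = 3.951
Step 3: exp(x) = 52.01
Step 4: n = 1/(exp(x)-1) = 0.0196

0.0196


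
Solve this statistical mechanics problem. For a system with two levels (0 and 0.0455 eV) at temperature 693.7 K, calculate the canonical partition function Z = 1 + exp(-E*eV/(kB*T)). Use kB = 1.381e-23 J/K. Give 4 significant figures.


Step 1: Compute beta*E = E*eV/(kB*T) = 0.0455*1.602e-19/(1.381e-23*693.7) = 0.7609
Step 2: exp(-beta*E) = exp(-0.7609) = 0.4673
Step 3: Z = 1 + 0.4673 = 1.467

1.467


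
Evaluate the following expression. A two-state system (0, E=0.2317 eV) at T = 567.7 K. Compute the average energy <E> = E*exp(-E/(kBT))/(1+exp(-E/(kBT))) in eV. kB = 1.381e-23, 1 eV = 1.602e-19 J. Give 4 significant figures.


Step 1: beta*E = 0.2317*1.602e-19/(1.381e-23*567.7) = 4.735
Step 2: exp(-beta*E) = 0.008787
Step 3: <E> = 0.2317*0.008787/(1+0.008787) = 0.002018 eV

0.002018


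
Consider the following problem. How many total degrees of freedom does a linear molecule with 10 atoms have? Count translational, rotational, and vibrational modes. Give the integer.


Step 1: Translational DOF = 3
Step 2: Rotational DOF (linear) = 2
Step 3: Vibrational DOF = 3*10 - 5 = 25
Step 4: Total = 3 + 2 + 25 = 30

30


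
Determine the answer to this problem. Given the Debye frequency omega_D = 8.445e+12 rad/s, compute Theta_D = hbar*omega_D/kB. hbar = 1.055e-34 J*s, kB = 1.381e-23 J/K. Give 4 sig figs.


Step 1: hbar*omega_D = 1.055e-34 * 8.445e+12 = 8.909e-22 J
Step 2: Theta_D = 8.909e-22 / 1.381e-23
Step 3: Theta_D = 64.51 K

64.51


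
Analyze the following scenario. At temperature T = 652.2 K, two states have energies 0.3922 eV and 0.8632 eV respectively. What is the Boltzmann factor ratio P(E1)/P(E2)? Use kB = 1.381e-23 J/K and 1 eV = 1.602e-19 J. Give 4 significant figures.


Step 1: Compute energy difference dE = E1 - E2 = 0.3922 - 0.8632 = -0.471 eV
Step 2: Convert to Joules: dE_J = -0.471 * 1.602e-19 = -7.545e-20 J
Step 3: Compute exponent = -dE_J / (kB * T) = -(-7.545e-20) / (1.381e-23 * 652.2) = 8.377
Step 4: P(E1)/P(E2) = exp(8.377) = 4348

4348


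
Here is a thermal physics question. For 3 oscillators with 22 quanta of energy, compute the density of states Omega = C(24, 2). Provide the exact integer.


Step 1: Use binomial coefficient C(24, 2)
Step 2: Numerator = 24! / 22!
Step 3: Denominator = 2!
Step 4: Omega = 276

276


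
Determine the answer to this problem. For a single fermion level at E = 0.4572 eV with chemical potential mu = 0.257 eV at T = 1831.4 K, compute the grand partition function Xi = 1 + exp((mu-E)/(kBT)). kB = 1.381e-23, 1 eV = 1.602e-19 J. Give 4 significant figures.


Step 1: (mu - E) = 0.257 - 0.4572 = -0.2002 eV
Step 2: x = (mu-E)*eV/(kB*T) = -0.2002*1.602e-19/(1.381e-23*1831.4) = -1.268
Step 3: exp(x) = 0.2814
Step 4: Xi = 1 + 0.2814 = 1.281

1.281


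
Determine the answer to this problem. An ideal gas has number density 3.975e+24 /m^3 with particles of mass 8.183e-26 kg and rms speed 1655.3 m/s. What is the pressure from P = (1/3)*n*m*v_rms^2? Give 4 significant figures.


Step 1: v_rms^2 = 1655.3^2 = 2.74e+06
Step 2: n*m = 3.975e+24*8.183e-26 = 0.3253
Step 3: P = (1/3)*0.3253*2.74e+06 = 2.971e+05 Pa

2.971e+05


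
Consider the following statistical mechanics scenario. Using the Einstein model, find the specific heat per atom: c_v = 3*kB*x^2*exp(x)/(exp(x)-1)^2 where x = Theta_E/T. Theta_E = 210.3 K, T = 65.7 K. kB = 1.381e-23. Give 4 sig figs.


Step 1: x = Theta_E/T = 210.3/65.7 = 3.201
Step 2: x^2 = 10.25
Step 3: exp(x) = 24.55
Step 4: c_v = 3*1.381e-23*10.25*24.55/(24.55-1)^2 = 1.879e-23

1.879e-23


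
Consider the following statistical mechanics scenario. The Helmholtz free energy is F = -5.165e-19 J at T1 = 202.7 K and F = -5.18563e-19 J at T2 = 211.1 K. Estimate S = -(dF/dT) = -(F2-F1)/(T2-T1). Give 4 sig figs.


Step 1: dF = F2 - F1 = -5.18563e-19 - (-5.165e-19) = -2.063e-21 J
Step 2: dT = T2 - T1 = 211.1 - 202.7 = 8.4 K
Step 3: S = -dF/dT = -(-2.063e-21)/8.4 = 2.456e-22 J/K

2.456e-22


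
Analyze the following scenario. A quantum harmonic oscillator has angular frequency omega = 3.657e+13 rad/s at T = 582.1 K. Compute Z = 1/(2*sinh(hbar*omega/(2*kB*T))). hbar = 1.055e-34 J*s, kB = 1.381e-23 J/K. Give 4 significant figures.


Step 1: Compute x = hbar*omega/(kB*T) = 1.055e-34*3.657e+13/(1.381e-23*582.1) = 0.4799
Step 2: x/2 = 0.24
Step 3: sinh(x/2) = 0.2423
Step 4: Z = 1/(2*0.2423) = 2.064

2.064


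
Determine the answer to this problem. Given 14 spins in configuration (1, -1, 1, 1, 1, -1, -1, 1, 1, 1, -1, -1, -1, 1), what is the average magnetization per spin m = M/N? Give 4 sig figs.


Step 1: Count up spins (+1): 8, down spins (-1): 6
Step 2: Total magnetization M = 8 - 6 = 2
Step 3: m = M/N = 2/14 = 0.1429

0.1429


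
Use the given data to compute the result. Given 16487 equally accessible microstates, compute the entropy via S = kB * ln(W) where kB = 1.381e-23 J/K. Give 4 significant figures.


Step 1: ln(W) = ln(16487) = 9.71
Step 2: S = kB * ln(W) = 1.381e-23 * 9.71
Step 3: S = 1.341e-22 J/K

1.341e-22


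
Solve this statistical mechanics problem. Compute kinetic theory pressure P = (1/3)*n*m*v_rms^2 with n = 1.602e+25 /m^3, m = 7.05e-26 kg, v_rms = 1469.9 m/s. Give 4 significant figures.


Step 1: v_rms^2 = 1469.9^2 = 2.161e+06
Step 2: n*m = 1.602e+25*7.05e-26 = 1.129
Step 3: P = (1/3)*1.129*2.161e+06 = 8.134e+05 Pa

8.134e+05


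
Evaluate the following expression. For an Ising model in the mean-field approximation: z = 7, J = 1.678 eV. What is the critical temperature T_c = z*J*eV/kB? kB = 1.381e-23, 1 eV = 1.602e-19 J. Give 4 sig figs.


Step 1: z*J = 7*1.678 = 11.75 eV
Step 2: Convert to Joules: 11.75*1.602e-19 = 1.882e-18 J
Step 3: T_c = 1.882e-18 / 1.381e-23 = 1.363e+05 K

1.363e+05


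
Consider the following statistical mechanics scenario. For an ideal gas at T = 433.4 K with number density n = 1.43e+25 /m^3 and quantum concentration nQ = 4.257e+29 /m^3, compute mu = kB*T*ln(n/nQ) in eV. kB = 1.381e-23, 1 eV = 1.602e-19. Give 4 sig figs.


Step 1: n/nQ = 1.43e+25/4.257e+29 = 3.359e-05
Step 2: ln(n/nQ) = -10.3
Step 3: mu = kB*T*ln(n/nQ) = 5.985e-21*-10.3 = -6.166e-20 J
Step 4: Convert to eV: -6.166e-20/1.602e-19 = -0.3849 eV

-0.3849


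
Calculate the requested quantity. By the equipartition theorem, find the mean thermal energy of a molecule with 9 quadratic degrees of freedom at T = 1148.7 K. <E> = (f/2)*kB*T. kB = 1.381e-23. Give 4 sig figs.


Step 1: f/2 = 9/2 = 4.5
Step 2: kB*T = 1.381e-23 * 1148.7 = 1.586e-20
Step 3: <E> = 4.5 * 1.586e-20 = 7.139e-20 J

7.139e-20


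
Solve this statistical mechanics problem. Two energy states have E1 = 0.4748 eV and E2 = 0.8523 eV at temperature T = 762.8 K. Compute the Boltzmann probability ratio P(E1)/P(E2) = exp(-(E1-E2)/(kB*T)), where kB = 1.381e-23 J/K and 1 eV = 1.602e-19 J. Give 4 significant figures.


Step 1: Compute energy difference dE = E1 - E2 = 0.4748 - 0.8523 = -0.3775 eV
Step 2: Convert to Joules: dE_J = -0.3775 * 1.602e-19 = -6.048e-20 J
Step 3: Compute exponent = -dE_J / (kB * T) = -(-6.048e-20) / (1.381e-23 * 762.8) = 5.741
Step 4: P(E1)/P(E2) = exp(5.741) = 311.3

311.3


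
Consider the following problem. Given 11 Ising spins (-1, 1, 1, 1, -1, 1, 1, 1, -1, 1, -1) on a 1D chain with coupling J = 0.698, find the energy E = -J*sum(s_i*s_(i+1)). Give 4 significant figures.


Step 1: Nearest-neighbor products: -1, 1, 1, -1, -1, 1, 1, -1, -1, -1
Step 2: Sum of products = -2
Step 3: E = -0.698 * -2 = 1.396

1.396


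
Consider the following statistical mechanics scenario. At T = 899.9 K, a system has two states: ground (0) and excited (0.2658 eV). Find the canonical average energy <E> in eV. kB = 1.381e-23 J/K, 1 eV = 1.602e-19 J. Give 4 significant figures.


Step 1: beta*E = 0.2658*1.602e-19/(1.381e-23*899.9) = 3.426
Step 2: exp(-beta*E) = 0.03251
Step 3: <E> = 0.2658*0.03251/(1+0.03251) = 0.008368 eV

0.008368


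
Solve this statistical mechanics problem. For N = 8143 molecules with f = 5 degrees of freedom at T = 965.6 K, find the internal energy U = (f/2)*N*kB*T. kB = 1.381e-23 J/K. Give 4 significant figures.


Step 1: f/2 = 5/2 = 2.5
Step 2: N*kB*T = 8143*1.381e-23*965.6 = 1.086e-16
Step 3: U = 2.5 * 1.086e-16 = 2.715e-16 J

2.715e-16


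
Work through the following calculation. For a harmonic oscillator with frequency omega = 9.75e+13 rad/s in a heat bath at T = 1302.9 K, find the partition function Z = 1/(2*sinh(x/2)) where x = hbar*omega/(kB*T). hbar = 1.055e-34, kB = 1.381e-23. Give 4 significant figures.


Step 1: Compute x = hbar*omega/(kB*T) = 1.055e-34*9.75e+13/(1.381e-23*1302.9) = 0.5717
Step 2: x/2 = 0.2858
Step 3: sinh(x/2) = 0.2897
Step 4: Z = 1/(2*0.2897) = 1.726

1.726


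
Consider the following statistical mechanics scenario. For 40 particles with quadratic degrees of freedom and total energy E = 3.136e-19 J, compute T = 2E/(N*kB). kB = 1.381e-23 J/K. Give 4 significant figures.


Step 1: Numerator = 2*E = 2*3.136e-19 = 6.272e-19 J
Step 2: Denominator = N*kB = 40*1.381e-23 = 5.524e-22
Step 3: T = 6.272e-19 / 5.524e-22 = 1135 K

1135


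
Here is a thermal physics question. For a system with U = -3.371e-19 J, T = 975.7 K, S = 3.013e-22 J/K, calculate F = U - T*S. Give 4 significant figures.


Step 1: T*S = 975.7 * 3.013e-22 = 2.94e-19 J
Step 2: F = U - T*S = -3.371e-19 - 2.94e-19
Step 3: F = -6.311e-19 J

-6.311e-19


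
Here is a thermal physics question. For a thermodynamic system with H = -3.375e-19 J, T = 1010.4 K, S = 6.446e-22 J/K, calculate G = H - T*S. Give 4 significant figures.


Step 1: T*S = 1010.4 * 6.446e-22 = 6.513e-19 J
Step 2: G = H - T*S = -3.375e-19 - 6.513e-19
Step 3: G = -9.888e-19 J

-9.888e-19


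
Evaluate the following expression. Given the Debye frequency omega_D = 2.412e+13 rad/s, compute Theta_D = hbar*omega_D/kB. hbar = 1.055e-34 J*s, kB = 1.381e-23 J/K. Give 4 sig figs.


Step 1: hbar*omega_D = 1.055e-34 * 2.412e+13 = 2.545e-21 J
Step 2: Theta_D = 2.545e-21 / 1.381e-23
Step 3: Theta_D = 184.3 K

184.3


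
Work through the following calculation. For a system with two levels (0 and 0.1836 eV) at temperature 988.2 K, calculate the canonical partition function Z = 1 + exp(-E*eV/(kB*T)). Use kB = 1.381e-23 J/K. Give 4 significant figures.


Step 1: Compute beta*E = E*eV/(kB*T) = 0.1836*1.602e-19/(1.381e-23*988.2) = 2.155
Step 2: exp(-beta*E) = exp(-2.155) = 0.1159
Step 3: Z = 1 + 0.1159 = 1.116

1.116


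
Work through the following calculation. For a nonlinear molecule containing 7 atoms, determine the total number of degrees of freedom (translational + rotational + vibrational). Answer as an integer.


Step 1: Translational DOF = 3
Step 2: Rotational DOF (nonlinear) = 3
Step 3: Vibrational DOF = 3*7 - 6 = 15
Step 4: Total = 3 + 3 + 15 = 21

21


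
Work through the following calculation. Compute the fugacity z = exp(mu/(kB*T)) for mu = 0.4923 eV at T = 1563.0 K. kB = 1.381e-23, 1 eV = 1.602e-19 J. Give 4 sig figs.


Step 1: Convert mu to Joules: 0.4923*1.602e-19 = 7.887e-20 J
Step 2: kB*T = 1.381e-23*1563.0 = 2.159e-20 J
Step 3: mu/(kB*T) = 3.654
Step 4: z = exp(3.654) = 38.62

38.62


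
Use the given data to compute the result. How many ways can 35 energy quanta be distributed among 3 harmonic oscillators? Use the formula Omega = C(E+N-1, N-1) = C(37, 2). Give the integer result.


Step 1: Use binomial coefficient C(37, 2)
Step 2: Numerator = 37! / 35!
Step 3: Denominator = 2!
Step 4: Omega = 666

666
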